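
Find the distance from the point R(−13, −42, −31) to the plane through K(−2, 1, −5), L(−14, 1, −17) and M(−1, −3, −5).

17√33/33

KL = (−12, 0, −12) and KM = (1, −4, 0), so a normal is n = KL × KM = (−48, −12, 48).
n = (−48, −12, 48); n·P − (-156) = -204; |n| = 12√33; distance = 204/(12√33) = 17√33/33.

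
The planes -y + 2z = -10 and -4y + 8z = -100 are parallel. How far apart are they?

Divide the second equation by 4 to match normals: -y + 2z = -25.
With common normal n = (0, -1, 2) (|n| = √5), the distance is |(-10) − (-25)|/|n| = 15/√5 = 3√5.

3√5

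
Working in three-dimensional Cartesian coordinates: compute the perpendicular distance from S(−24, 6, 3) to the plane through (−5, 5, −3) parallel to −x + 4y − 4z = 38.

√33/33

Parallel planes share the normal n = (−1, 4, −4); since (−5, 5, −3) lies on the plane, its equation is −x + 4y − 4z = 37.
Then n·(−24, 6, 3) − 37 = −1.
|n| = √(1 + 16 + 16) = √33, so the distance is |-1|/√33 = √33/33.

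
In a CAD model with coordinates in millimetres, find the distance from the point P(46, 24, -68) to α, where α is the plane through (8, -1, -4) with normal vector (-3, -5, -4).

The plane has equation n·(r − (8, -1, -4)) = 0, i.e. n·r = -3.
Then n·(46, 24, -68) - (-3) = 17.
|n| = √(9 + 25 + 16) = 5√2, so the distance is |17|/(5√2) = 17√2/10.

17√2/10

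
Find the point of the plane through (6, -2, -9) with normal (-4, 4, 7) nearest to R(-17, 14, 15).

(-1, -2, -13)

The perpendicular from R has direction n = (-4, 4, 7): r = (-17, 14, 15) + t(-4, 4, 7).
Substitute into the plane: n·(R + tn) = -95 gives 229 + 81t = -95, so t = -4.
Foot = (-17, 14, 15) + (-4)·(-4, 4, 7) = (-1, -2, -13).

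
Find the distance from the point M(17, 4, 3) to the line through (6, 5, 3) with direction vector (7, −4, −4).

√41

Direction vector d = (7, −4, −4).
AP = (11, −1, 0), and AP × d = (4, 44, −37).
|AP × d|² = 3321 and |d|² = 81, so the distance is √(3321/81) = √41.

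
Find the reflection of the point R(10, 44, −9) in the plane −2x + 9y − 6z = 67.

With n = (−2, 9, −6), the signed offset is (n·R − 67)/|n|² = 363/121 = 3.
R' = R − 2t·n = (10, 44, −9) − 6·(−2, 9, −6) = (22, −10, 27).

(22, -10, 27)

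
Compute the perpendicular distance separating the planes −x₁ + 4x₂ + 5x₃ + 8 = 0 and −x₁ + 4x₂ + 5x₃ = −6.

2/√42

Both planes have normal n = (−1, 4, 5), |n| = √42. Any point on the first plane is at distance |(-6) − (-8)|/|n| = 2/√42 = √42/21 from the second.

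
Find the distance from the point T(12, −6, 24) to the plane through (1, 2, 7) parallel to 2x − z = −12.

Parallel planes share the normal n = (2, 0, −1); since (1, 2, 7) lies on the plane, its equation is 2x − z = -5.
Then n·(12, −6, 24) − (−5) = 5.
|n| = √(4 + 0 + 1) = √5, so the distance is |5|/√5 = √5.

√5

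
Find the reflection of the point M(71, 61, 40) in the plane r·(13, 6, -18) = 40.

With n = (13, 6, -18), the signed offset is (n·M − 40)/|n|² = 529/529 = 1.
M' = M − 2t·n = (71, 61, 40) − 2·(13, 6, -18) = (45, 49, 76).

(45, 49, 76)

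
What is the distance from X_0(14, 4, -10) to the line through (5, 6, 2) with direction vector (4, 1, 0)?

√161

Direction vector d = (4, 1, 0).
AP = (9, -2, -12), and AP × d = (12, -48, 17).
|AP × d|² = 2737 and |d|² = 17, so the distance is √(2737/17) = √161.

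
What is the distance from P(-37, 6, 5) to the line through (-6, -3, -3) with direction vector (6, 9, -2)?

Direction vector d = (6, 9, -2).
AP = (-31, 9, 8); AP·d = -121, |AP|² = 1106, |d|² = 121.
distance² = |AP|² − (AP·d)²/|d|² = 1106 − 14641/121 = 985, so the distance is √985.

√985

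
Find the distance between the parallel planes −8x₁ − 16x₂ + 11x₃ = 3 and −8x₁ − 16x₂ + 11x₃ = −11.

Both planes have normal n = (−8, −16, 11), |n| = 21. Any point on the first plane is at distance |(-11) − 3|/|n| = 14/21 = 2/3 from the second.

2/3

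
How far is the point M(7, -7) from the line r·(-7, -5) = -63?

The normal to the line is n = (-7, -5) with |n| = √74.
|n·M − (-63)| = |-14 − (-63)| = 49, so the distance is 49/√74 = 49√74/74.

49/√74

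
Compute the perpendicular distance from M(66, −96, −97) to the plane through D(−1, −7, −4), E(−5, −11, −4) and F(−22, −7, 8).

DE = (−4, −4, 0) and DF = (−21, 0, 12), so a normal is n = DE × DF = (−48, 48, −84).
Then n·(66, −96, −97) − 48 = 324.
|n| = √(2304 + 2304 + 7056) = 108, so the distance is |324|/108 = 3.

3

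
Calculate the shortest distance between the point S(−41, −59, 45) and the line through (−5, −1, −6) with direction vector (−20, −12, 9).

2√409

Direction vector d = (−20, −12, 9).
AP = (−36, −58, 51), and AP × d = (90, −696, −728).
|AP × d|² = 1022500 and |d|² = 625, so the distance is √(1022500/625) = √1636 = 2√409.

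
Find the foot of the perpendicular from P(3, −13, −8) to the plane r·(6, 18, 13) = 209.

The perpendicular from P has direction n = (6, 18, 13): r = (3, −13, −8) + μ(6, 18, 13).
Substitute into the plane: n·(P + μn) = 209 gives -320 + 529μ = 209, so μ = 1.
Foot = (3, −13, −8) + 1·(6, 18, 13) = (9, 5, 5).

(9, 5, 5)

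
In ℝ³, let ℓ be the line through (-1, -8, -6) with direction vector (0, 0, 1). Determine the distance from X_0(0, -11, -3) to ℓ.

√10

Direction vector d = (0, 0, 1).
AP = (1, -3, 3), and AP × d = (-3, -1, 0).
|AP × d|² = 10 and |d|² = 1, so the distance is √10.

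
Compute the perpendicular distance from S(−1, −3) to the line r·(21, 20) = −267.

The normal to the line is n = (21, 20) with |n| = 29.
|n·S − (-267)| = |-81 − (-267)| = 186, so the distance is 186/29.

186/29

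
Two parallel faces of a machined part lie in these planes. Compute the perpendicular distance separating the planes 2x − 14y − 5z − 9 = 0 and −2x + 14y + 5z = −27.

Divide the second equation by -1 to match normals: 2x − 14y − 5z = 27.
Both planes have normal n = (2, −14, −5), |n| = 15. Any point on the first plane is at distance |27 − 9|/|n| = 18/15 = 6/5 from the second.

6/5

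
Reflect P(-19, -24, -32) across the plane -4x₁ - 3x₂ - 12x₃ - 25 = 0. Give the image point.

With n = (-4, -3, -12), the signed offset is (n·P − 25)/|n|² = 507/169 = 3.
P' = P − 2t·n = (-19, -24, -32) − 6·(-4, -3, -12) = (5, -6, 40).

(5, -6, 40)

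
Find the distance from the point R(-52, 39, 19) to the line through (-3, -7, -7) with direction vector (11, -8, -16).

6√34

Direction vector d = (11, -8, -16).
AP = (-49, 46, 26); AP·d = -1323, |AP|² = 5193, |d|² = 441.
distance² = |AP|² − (AP·d)²/|d|² = 5193 − 1750329/441 = 1224, so the distance is 6√34.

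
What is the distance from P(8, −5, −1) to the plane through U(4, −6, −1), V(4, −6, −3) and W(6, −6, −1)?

1

UV = (0, 0, −2) and UW = (2, 0, 0), so a normal is n = UV × UW = (0, −4, 0).
Then n·(8, −5, −1) − 24 = −4.
|n| = √(0 + 16 + 0) = 4, so the distance is |-4|/4 = 1.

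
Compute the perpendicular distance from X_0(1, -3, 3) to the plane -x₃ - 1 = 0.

Normal vector n = (0, 0, -1), and n·(1, -3, 3) - 1 = -4.
|n| = √(0 + 0 + 1) = 1, so the distance is |-4|/1 = 4.

4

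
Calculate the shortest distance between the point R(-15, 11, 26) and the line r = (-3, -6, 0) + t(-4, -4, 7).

Direction vector d = (-4, -4, 7).
AP = (-12, 17, 26); AP·d = 162, |AP|² = 1109, |d|² = 81.
distance² = |AP|² − (AP·d)²/|d|² = 1109 − 26244/81 = 785, so the distance is √785.

√785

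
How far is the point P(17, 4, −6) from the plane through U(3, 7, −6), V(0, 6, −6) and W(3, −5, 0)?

UV = (−3, −1, 0) and UW = (0, −12, 6), so a normal is n = UV × UW = (−6, 18, 36).
n = (−6, 18, 36); n·P − (-108) = -138; |n| = 6√46; distance = 138/(6√46) = 23/√46.

23/√46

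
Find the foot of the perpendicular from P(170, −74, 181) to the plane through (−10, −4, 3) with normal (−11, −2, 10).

n = (−11, −2, 10), |n|² = 225, and n·P − 148 = -60.
t = -60/225 = -4/15, so the foot is P − t·n = (170, −74, 181) − (-4/15)·(−11, −2, 10) = (2506/15, −1118/15, 551/3).

(2506/15, -1118/15, 551/3)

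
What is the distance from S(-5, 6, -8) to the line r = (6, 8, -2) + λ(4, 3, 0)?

√61

Direction vector d = (4, 3, 0).
AP = (-11, -2, -6), and AP × d = (18, -24, -25).
|AP × d|² = 1525 and |d|² = 25, so the distance is √(1525/25) = √61.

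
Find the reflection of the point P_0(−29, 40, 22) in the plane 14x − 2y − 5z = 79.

(55, 28, -8)

n = (14, −2, −5), |n|² = 225, n·P_0 − 79 = -675, so t = -675/225 = -3.
Foot F = P_0 − (-3)·n = (13, 34, 7); the reflection is 2F − P_0 = (55, 28, −8).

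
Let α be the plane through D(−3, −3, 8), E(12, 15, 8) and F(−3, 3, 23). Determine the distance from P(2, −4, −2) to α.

DE = (15, 18, 0) and DF = (0, 6, 15), so a normal is n = DE × DF = (270, −225, 90).
d = |270·2 + (-225)·(-4) + 90·(-2) − 585| / √(72900 + 50625 + 8100) = |675| / (45√65) = 3√65/13.

15/√65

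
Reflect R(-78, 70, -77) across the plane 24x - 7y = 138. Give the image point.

n = (24, -7, 0), |n|² = 625, n·R − 138 = -2500, so t = -2500/625 = -4.
Foot F = R − (-4)·n = (18, 42, -77); the reflection is 2F − R = (114, 14, -77).

(114, 14, -77)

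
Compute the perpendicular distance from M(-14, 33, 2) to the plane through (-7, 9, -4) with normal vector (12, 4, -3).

The plane has equation n·(r − (-7, 9, -4)) = 0, i.e. n·r = -36.
d = |12·(-14) + 4·33 + (-3)·2 − (-36)| / √(144 + 16 + 9) = |-6| / 13 = 6/13.

6/13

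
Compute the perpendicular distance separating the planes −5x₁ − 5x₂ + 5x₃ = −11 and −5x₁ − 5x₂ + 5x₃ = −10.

With common normal n = (−5, −5, 5) (|n| = 5√3), the distance is |(-11) − (-10)|/|n| = 1/(5√3).

√3/15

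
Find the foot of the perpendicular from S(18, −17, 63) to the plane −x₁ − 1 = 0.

(-1, -17, 63)

The perpendicular from S has direction n = (−1, 0, 0): r = (18, −17, 63) + μ(−1, 0, 0).
Substitute into the plane: n·(S + μn) = 1 gives -18 + 1μ = 1, so μ = 19.
Foot = (18, −17, 63) + 19·(−1, 0, 0) = (−1, −17, 63).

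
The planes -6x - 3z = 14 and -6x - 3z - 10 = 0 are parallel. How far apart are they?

Both planes have normal n = (-6, 0, -3), |n| = 3√5. Any point on the first plane is at distance |10 − 14|/|n| = 4/(3√5) from the second.

4/(3√5)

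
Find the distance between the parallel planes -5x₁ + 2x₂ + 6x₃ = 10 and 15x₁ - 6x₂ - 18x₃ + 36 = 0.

2√65/65

Divide the second equation by -3 to match normals: -5x₁ + 2x₂ + 6x₃ = 12.
With common normal n = (-5, 2, 6) (|n| = √65), the distance is |10 − 12|/|n| = 2/√65.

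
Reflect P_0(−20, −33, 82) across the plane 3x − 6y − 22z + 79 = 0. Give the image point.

n = (3, −6, −22), |n|² = 529, n·P_0 − (-79) = -1587, so t = -1587/529 = -3.
Foot F = P_0 − (-3)·n = (−11, −51, 16); the reflection is 2F − P_0 = (−2, −69, −50).

(-2, -69, -50)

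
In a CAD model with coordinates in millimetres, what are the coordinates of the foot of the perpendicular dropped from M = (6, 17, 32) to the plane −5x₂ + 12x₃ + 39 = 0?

(6, 27, 8)

The perpendicular from M has direction n = (0, −5, 12): r = (6, 17, 32) + t(0, −5, 12).
Substitute into the plane: n·(M + tn) = -39 gives 299 + 169t = -39, so t = -2.
Foot = (6, 17, 32) + (-2)·(0, −5, 12) = (6, 27, 8).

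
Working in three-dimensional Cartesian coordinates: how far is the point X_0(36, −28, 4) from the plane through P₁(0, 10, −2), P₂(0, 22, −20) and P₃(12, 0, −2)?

24/√77

P₁P₂ = (0, 12, −18) and P₁P₃ = (12, −10, 0), so a normal is n = P₁P₂ × P₁P₃ = (−180, −216, −144).
n = (−180, −216, −144); n·P − (-1872) = 864; |n| = 36√77; distance = 864/(36√77) = 24/√77.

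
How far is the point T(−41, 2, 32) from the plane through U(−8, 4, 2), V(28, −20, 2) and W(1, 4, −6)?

UV = (36, −24, 0) and UW = (9, 0, −8), so a normal is n = UV × UW = (192, 288, 216).
d = |192·(-41) + 288·2 + 216·32 − 48| / √(36864 + 82944 + 46656) = |-432| / 408 = 18/17.

18/17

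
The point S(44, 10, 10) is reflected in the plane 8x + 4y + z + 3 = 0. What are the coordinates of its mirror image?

(-36, -30, 0)

n = (8, 4, 1), |n|² = 81, n·S − (-3) = 405, so t = 405/81 = 5.
Foot F = S − 5·n = (4, -10, 5); the reflection is 2F − S = (-36, -30, 0).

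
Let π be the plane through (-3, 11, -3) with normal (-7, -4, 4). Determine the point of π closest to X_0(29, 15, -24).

The perpendicular from X_0 has direction n = (-7, -4, 4): r = (29, 15, -24) + t(-7, -4, 4).
Substitute into the plane: n·(X_0 + tn) = -35 gives -359 + 81t = -35, so t = 4.
Foot = (29, 15, -24) + 4·(-7, -4, 4) = (1, -1, -8).

(1, -1, -8)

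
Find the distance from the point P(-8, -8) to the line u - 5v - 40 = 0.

d = |1·(-8) + (-5)·(-8) − 40| / √(1 + 25) = |-8|/√26 = 4√26/13.

8/√26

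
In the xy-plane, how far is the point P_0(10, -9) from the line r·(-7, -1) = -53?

d = |(-7)·10 + (-1)·(-9) − (-53)| / √(49 + 1) = |-8|/(5√2) = 4√2/5.

4√2/5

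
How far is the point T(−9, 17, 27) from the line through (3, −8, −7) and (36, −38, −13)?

5√41

A direction vector is d = (33, −30, −6).
AP = (−12, 25, 34), and AP × d = (870, 1050, −465).
|AP × d|² = 2075625 and |d|² = 2025, so the distance is √(2075625/2025) = √1025 = 5√41.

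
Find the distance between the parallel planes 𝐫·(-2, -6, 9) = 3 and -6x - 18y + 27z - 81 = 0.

24/11

Divide the second equation by 3 to match normals: -2x - 6y + 9z = 27.
With common normal n = (-2, -6, 9) (|n| = 11), the distance is |3 − 27|/|n| = 24/11.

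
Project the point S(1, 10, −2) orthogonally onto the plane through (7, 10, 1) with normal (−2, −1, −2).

The perpendicular from S has direction n = (−2, −1, −2): r = (1, 10, −2) + μ(−2, −1, −2).
Substitute into the plane: n·(S + μn) = -26 gives -8 + 9μ = -26, so μ = -2.
Foot = (1, 10, −2) + (-2)·(−2, −1, −2) = (5, 12, 2).

(5, 12, 2)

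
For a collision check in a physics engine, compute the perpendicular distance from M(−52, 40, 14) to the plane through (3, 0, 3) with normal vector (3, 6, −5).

2√70/7

The plane has equation n·(r − (3, 0, 3)) = 0, i.e. n·r = -6.
Then n·(−52, 40, 14) − (−6) = 20.
|n| = √(9 + 36 + 25) = √70, so the distance is |20|/√70 = 20/√70.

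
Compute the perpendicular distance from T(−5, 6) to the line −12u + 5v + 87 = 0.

The normal to the line is n = (−12, 5) with |n| = 13.
|n·T − (-87)| = |90 − (-87)| = 177, so the distance is 177/13.

177/13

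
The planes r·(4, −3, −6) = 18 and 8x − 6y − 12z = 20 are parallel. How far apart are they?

Divide the second equation by 2 to match normals: 4x − 3y − 6z = 10.
Both planes have normal n = (4, −3, −6), |n| = √61. Any point on the first plane is at distance |10 − 18|/|n| = 8/√61 from the second.

8/√61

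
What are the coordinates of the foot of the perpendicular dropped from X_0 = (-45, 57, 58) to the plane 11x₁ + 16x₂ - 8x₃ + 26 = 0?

(-934/21, 1213/21, 1210/21)

The perpendicular from X_0 has direction n = (11, 16, -8): r = (-45, 57, 58) + t(11, 16, -8).
Substitute into the plane: n·(X_0 + tn) = -26 gives -47 + 441t = -26, so t = 1/21.
Foot = (-45, 57, 58) + (1/21)·(11, 16, -8) = (-934/21, 1213/21, 1210/21).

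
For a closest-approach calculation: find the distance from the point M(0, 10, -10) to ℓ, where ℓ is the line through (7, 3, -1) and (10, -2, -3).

A direction vector is d = (3, -5, -2).
AP = (-7, 7, -9), and AP × d = (-59, -41, 14).
|AP × d|² = 5358 and |d|² = 38, so the distance is √(5358/38) = √141.

√141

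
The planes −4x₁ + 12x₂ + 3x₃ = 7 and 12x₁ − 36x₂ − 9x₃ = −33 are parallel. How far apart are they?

4/13

Divide the second equation by -3 to match normals: −4x₁ + 12x₂ + 3x₃ = 11.
Both planes have normal n = (−4, 12, 3), |n| = 13. Any point on the first plane is at distance |11 − 7|/|n| = 4/13 from the second.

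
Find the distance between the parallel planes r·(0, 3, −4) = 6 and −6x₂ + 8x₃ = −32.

2

Divide the second equation by -2 to match normals: 3x₂ − 4x₃ = 16.
With common normal n = (0, 3, −4) (|n| = 5), the distance is |6 − 16|/|n| = 10/5 = 2.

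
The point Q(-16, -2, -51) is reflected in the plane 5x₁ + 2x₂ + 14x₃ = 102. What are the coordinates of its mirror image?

n = (5, 2, 14), |n|² = 225, n·Q − 102 = -900, so t = -900/225 = -4.
Foot F = Q − (-4)·n = (4, 6, 5); the reflection is 2F − Q = (24, 14, 61).

(24, 14, 61)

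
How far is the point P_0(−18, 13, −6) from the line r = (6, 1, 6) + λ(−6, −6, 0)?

Direction vector d = (−6, −6, 0).
AP = (−24, 12, −12), and AP × d = (−72, 72, 216).
|AP × d|² = 57024 and |d|² = 72, so the distance is √(57024/72) = √792 = 6√22.

6√22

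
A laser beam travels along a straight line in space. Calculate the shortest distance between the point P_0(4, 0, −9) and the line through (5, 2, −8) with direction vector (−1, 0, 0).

Direction vector d = (−1, 0, 0).
AP = (−1, −2, −1); AP·d = 1, |AP|² = 6, |d|² = 1.
distance² = |AP|² − (AP·d)²/|d|² = 6 − 1/1 = 5, so the distance is √5.

√5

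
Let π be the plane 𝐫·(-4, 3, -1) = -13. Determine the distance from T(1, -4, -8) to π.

5/√26

n = (-4, 3, -1); n·P − (-13) = 5; |n| = √26; distance = 5/√26.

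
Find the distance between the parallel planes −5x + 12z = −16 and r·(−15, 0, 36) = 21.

23/13

Divide the second equation by 3 to match normals: −5x + 12z = 7.
Both planes have normal n = (−5, 0, 12), |n| = 13. Any point on the first plane is at distance |7 − (-16)|/|n| = 23/13 from the second.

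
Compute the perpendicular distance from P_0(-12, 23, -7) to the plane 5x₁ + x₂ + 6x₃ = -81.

d = |5·(-12) + 1·23 + 6·(-7) − (-81)| / √(25 + 1 + 36) = |2| / √62 = 2/√62.

2/√62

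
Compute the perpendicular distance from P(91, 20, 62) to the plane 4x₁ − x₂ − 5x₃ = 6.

28/√42

Normal vector n = (4, −1, −5), and n·(91, 20, 62) − 6 = 28.
|n| = √(16 + 1 + 25) = √42, so the distance is |28|/√42 = 28/√42.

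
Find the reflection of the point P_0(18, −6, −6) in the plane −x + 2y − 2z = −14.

(154/9, -38/9, -70/9)

n = (−1, 2, −2), |n|² = 9, n·P_0 − (-14) = -4, so t = -4/9.
Foot F = P_0 − (-4/9)·n = (158/9, −46/9, −62/9); the reflection is 2F − P_0 = (154/9, −38/9, −70/9).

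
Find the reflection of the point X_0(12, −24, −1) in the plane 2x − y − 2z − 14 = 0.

n = (2, −1, −2), |n|² = 9, n·X_0 − 14 = 36, so t = 36/9 = 4.
Foot F = X_0 − 4·n = (4, −20, 7); the reflection is 2F − X_0 = (−4, −16, 15).

(-4, -16, 15)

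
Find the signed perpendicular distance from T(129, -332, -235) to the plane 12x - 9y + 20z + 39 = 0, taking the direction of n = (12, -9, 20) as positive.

n·T − (-39) = -125.
|n| = 25, so the signed distance is -125/25 = -5.

-5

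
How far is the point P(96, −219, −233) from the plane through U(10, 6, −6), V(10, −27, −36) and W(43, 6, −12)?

UV = (0, −33, −30) and UW = (33, 0, −6), so a normal is n = UV × UW = (198, −990, 1089).
Then n·(96, −219, −233) − (−10494) = −7425.
|n| = √(39204 + 980100 + 1185921) = 1485, so the distance is |-7425|/1485 = 5.

5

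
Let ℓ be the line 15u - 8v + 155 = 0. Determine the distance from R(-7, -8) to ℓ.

114/17

d = |15·(-7) + (-8)·(-8) − (-155)| / √(225 + 64) = |114|/17 = 114/17.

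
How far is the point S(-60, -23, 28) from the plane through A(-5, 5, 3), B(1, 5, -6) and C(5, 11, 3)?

AB = (6, 0, -9) and AC = (10, 6, 0), so a normal is n = AB × AC = (54, -90, 36).
d = |54·(-60) + (-90)·(-23) + 36·28 − (-612)| / √(2916 + 8100 + 1296) = |450| / (18√38) = 25/√38.

25√38/38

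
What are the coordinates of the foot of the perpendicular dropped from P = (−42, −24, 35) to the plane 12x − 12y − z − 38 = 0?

(-30, -36, 34)

The perpendicular from P has direction n = (12, −12, −1): r = (−42, −24, 35) + μ(12, −12, −1).
Substitute into the plane: n·(P + μn) = 38 gives -251 + 289μ = 38, so μ = 1.
Foot = (−42, −24, 35) + 1·(12, −12, −1) = (−30, −36, 34).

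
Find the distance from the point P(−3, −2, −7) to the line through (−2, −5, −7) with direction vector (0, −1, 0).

Direction vector d = (0, −1, 0).
AP = (−1, 3, 0); AP·d = -3, |AP|² = 10, |d|² = 1.
distance² = |AP|² − (AP·d)²/|d|² = 10 − 9/1 = 1, so the distance is 1.

1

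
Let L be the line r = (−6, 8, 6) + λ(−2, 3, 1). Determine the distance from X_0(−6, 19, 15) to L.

Direction vector d = (−2, 3, 1).
AP = (0, 11, 9); AP·d = 42, |AP|² = 202, |d|² = 14.
distance² = |AP|² − (AP·d)²/|d|² = 202 − 1764/14 = 76, so the distance is 2√19.

2√19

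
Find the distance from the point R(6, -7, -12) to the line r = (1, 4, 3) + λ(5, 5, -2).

√371

Direction vector d = (5, 5, -2).
AP = (5, -11, -15); AP·d = 0, |AP|² = 371, |d|² = 54.
distance² = |AP|² − (AP·d)²/|d|² = 371 − 0/54 = 371, so the distance is √371.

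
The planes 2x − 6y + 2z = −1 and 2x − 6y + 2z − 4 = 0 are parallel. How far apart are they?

5/(2√11)

Both planes have normal n = (2, −6, 2), |n| = 2√11. Any point on the first plane is at distance |4 − (-1)|/|n| = 5/(2√11) = 5√11/22 from the second.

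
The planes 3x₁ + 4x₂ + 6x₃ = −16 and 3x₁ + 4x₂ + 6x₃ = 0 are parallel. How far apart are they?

With common normal n = (3, 4, 6) (|n| = √61), the distance is |(-16) − 0|/|n| = 16/√61.

16√61/61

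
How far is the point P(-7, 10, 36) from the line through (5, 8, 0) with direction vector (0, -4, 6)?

Direction vector d = (0, -4, 6).
AP = (-12, 2, 36); AP·d = 208, |AP|² = 1444, |d|² = 52.
distance² = |AP|² − (AP·d)²/|d|² = 1444 − 43264/52 = 612, so the distance is 6√17.

6√17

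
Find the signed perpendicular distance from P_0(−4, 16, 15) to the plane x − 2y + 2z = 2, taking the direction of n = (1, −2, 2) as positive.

-8/3

n·P_0 − 2 = -8.
|n| = 3, so the signed distance is -8/3.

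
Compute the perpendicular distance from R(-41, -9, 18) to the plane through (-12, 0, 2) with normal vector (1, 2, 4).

17/√21

The plane has equation n·(r − (-12, 0, 2)) = 0, i.e. n·r = -4.
Then n·(-41, -9, 18) - (-4) = 17.
|n| = √(1 + 4 + 16) = √21, so the distance is |17|/√21 = 17/√21.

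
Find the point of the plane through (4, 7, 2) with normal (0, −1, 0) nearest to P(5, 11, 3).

n = (0, −1, 0), |n|² = 1, and n·P − (-7) = -4.
t = -4/1 = -4, so the foot is P − t·n = (5, 11, 3) − (-4)·(0, −1, 0) = (5, 7, 3).

(5, 7, 3)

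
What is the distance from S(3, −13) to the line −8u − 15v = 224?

53/17

d = |(-8)·3 + (-15)·(-13) − 224| / √(64 + 225) = |-53|/17 = 53/17.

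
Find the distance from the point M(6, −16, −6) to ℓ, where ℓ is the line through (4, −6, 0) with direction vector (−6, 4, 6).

Direction vector d = (−6, 4, 6).
AP = (2, −10, −6); AP·d = -88, |AP|² = 140, |d|² = 88.
distance² = |AP|² − (AP·d)²/|d|² = 140 − 7744/88 = 52, so the distance is 2√13.

2√13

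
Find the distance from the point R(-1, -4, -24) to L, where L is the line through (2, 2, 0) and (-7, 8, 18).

6√5

A direction vector is d = (-9, 6, 18).
AP = (-3, -6, -24); AP·d = -441, |AP|² = 621, |d|² = 441.
distance² = |AP|² − (AP·d)²/|d|² = 621 − 194481/441 = 180, so the distance is 6√5.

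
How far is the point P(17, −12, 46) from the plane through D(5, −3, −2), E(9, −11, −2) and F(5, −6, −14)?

4/3

DE = (4, −8, 0) and DF = (0, −3, −12), so a normal is n = DE × DF = (96, 48, −12).
n = (96, 48, −12); n·P − 360 = 144; |n| = 108; distance = 144/108 = 4/3.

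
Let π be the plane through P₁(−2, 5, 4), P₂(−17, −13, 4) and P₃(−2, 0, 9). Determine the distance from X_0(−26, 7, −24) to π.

14/√86

P₁P₂ = (−15, −18, 0) and P₁P₃ = (0, −5, 5), so a normal is n = P₁P₂ × P₁P₃ = (−90, 75, 75).
n = (−90, 75, 75); n·P − 855 = 210; |n| = 15√86; distance = 210/(15√86) = 7√86/43.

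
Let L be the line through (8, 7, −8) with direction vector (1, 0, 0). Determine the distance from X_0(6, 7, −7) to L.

Direction vector d = (1, 0, 0).
AP = (−2, 0, 1); AP·d = -2, |AP|² = 5, |d|² = 1.
distance² = |AP|² − (AP·d)²/|d|² = 5 − 4/1 = 1, so the distance is 1.

1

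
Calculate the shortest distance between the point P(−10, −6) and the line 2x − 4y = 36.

16√5/5

d = |2·(-10) + (-4)·(-6) − 36| / √(4 + 16) = |-32|/(2√5) = 16√5/5.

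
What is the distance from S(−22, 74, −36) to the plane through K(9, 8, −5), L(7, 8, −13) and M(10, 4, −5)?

KL = (−2, 0, −8) and KM = (1, −4, 0), so a normal is n = KL × KM = (−32, −8, 8).
d = |(-32)·(-22) + (-8)·74 + 8·(-36) − (-392)| / √(1024 + 64 + 64) = |216| / (24√2) = 9√2/2.

9√2/2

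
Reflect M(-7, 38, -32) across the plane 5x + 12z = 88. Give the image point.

(23, 38, 40)

With n = (5, 0, 12), the signed offset is (n·M − 88)/|n|² = -507/169 = -3.
M' = M − 2t·n = (-7, 38, -32) − (-6)·(5, 0, 12) = (23, 38, 40).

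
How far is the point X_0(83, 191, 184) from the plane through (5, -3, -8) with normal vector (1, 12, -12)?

The plane has equation n·(r − (5, -3, -8)) = 0, i.e. n·r = 65.
n = (1, 12, -12); n·P − 65 = 102; |n| = 17; distance = 102/17 = 6.

6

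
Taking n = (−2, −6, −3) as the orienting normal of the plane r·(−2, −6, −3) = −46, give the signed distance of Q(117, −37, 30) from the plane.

-8

n·Q − (-46) = -56.
|n| = 7, so the signed distance is -56/7 = -8.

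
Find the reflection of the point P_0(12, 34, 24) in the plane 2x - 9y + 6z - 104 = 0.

(20, -2, 48)

n = (2, -9, 6), |n|² = 121, n·P_0 − 104 = -242, so t = -242/121 = -2.
Foot F = P_0 − (-2)·n = (16, 16, 36); the reflection is 2F − P_0 = (20, -2, 48).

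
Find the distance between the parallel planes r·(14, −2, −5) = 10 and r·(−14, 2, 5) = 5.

1

Divide the second equation by -1 to match normals: 14x − 2y − 5z = -5.
With common normal n = (14, −2, −5) (|n| = 15), the distance is |10 − (-5)|/|n| = 15/15 = 1.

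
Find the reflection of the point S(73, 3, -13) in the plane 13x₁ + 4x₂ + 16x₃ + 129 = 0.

(21, -13, -77)

With n = (13, 4, 16), the signed offset is (n·S − (-129))/|n|² = 882/441 = 2.
S' = S − 2t·n = (73, 3, -13) − 4·(13, 4, 16) = (21, -13, -77).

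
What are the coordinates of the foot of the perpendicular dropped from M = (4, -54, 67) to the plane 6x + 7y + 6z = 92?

(68/11, -566/11, 761/11)

n = (6, 7, 6), |n|² = 121, and n·M − 92 = -44.
t = -44/121 = -4/11, so the foot is M − t·n = (4, -54, 67) − (-4/11)·(6, 7, 6) = (68/11, -566/11, 761/11).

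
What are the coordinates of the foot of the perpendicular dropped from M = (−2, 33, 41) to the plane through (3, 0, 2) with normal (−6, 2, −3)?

(-32/7, 237/7, 278/7)

The perpendicular from M has direction n = (−6, 2, −3): r = (−2, 33, 41) + λ(−6, 2, −3).
Substitute into the plane: n·(M + λn) = -24 gives -45 + 49λ = -24, so λ = 3/7.
Foot = (−2, 33, 41) + (3/7)·(−6, 2, −3) = (−32/7, 237/7, 278/7).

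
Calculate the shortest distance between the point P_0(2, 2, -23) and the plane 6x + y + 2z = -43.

11/√41

d = |6·2 + 1·2 + 2·(-23) − (-43)| / √(36 + 1 + 4) = |11| / √41 = 11√41/41.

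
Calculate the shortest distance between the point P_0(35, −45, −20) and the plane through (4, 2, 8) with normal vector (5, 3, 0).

The plane has equation n·(r − (4, 2, 8)) = 0, i.e. n·r = 26.
d = |5·35 + 3·(-45) − 26| / √(25 + 9 + 0) = |14| / √34 = 14/√34.

14/√34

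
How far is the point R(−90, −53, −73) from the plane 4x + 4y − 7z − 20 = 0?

9

Normal vector n = (4, 4, −7), and n·(−90, −53, −73) − 20 = −81.
|n| = √(16 + 16 + 49) = 9, so the distance is |-81|/9 = 9.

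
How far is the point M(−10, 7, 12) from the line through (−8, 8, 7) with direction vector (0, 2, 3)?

Direction vector d = (0, 2, 3).
AP = (−2, −1, 5), and AP × d = (−13, 6, −4).
|AP × d|² = 221 and |d|² = 13, so the distance is √(221/13) = √17.

√17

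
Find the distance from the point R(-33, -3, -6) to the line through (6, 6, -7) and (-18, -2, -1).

A direction vector is d = (-24, -8, 6).
AP = (-39, -9, 1), and AP × d = (-46, 210, 96).
|AP × d|² = 55432 and |d|² = 676, so the distance is √(55432/676) = √82.

√82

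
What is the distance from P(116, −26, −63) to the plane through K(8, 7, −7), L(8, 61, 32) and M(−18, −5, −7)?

KL = (0, 54, 39) and KM = (−26, −12, 0), so a normal is n = KL × KM = (468, −1014, 1404).
d = |468·116 + (-1014)·(-26) + 1404·(-63) − (-13182)| / √(219024 + 1028196 + 1971216) = |5382| / 1794 = 3.

3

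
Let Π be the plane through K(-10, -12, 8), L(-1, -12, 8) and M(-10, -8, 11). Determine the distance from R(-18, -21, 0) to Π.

1

KL = (9, 0, 0) and KM = (0, 4, 3), so a normal is n = KL × KM = (0, -27, 36).
d = |(-27)·(-21) + 36·0 − 612| / √(0 + 729 + 1296) = |-45| / 45 = 1.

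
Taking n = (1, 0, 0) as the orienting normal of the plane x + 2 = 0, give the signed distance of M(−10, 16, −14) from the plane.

-8

n·M − (-2) = -8.
|n| = 1, so the signed distance is -8/1 = -8.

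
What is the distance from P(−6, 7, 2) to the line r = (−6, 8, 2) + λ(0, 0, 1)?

Direction vector d = (0, 0, 1).
AP = (0, −1, 0), and AP × d = (−1, 0, 0).
|AP × d|² = 1 and |d|² = 1, so the distance is √1 = 1.

1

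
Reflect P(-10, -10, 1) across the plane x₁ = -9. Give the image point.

n = (1, 0, 0), |n|² = 1, n·P − (-9) = -1, so t = -1/1 = -1.
Foot F = P − (-1)·n = (-9, -10, 1); the reflection is 2F − P = (-8, -10, 1).

(-8, -10, 1)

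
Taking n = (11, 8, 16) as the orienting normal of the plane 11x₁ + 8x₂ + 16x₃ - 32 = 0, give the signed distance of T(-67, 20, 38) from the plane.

-1/21

n·T − 32 = -1.
|n| = 21, so the signed distance is -1/21.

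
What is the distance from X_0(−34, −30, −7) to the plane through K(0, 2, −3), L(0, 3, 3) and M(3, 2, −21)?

KL = (0, 1, 6) and KM = (3, 0, −18), so a normal is n = KL × KM = (−18, 18, −3).
d = |(-18)·(-34) + 18·(-30) + (-3)·(-7) − 45| / √(324 + 324 + 9) = |48| / (3√73) = 16√73/73.

16/√73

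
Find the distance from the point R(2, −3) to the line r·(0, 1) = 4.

7

d = |0·2 + 1·(-3) − 4| / √(0 + 1) = |-7|/1 = 7.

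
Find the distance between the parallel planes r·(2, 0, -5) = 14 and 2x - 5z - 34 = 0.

Both planes have normal n = (2, 0, -5), |n| = √29. Any point on the first plane is at distance |34 − 14|/|n| = 20/√29 = 20√29/29 from the second.

20/√29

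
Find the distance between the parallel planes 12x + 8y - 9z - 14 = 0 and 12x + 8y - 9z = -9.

23/17

With common normal n = (12, 8, -9) (|n| = 17), the distance is |14 − (-9)|/|n| = 23/17.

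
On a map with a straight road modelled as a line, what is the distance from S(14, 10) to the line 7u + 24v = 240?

d = |7·14 + 24·10 − 240| / √(49 + 576) = |98|/25 = 98/25.

98/25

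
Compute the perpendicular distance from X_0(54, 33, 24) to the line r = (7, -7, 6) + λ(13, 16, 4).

2√41

Direction vector d = (13, 16, 4).
AP = (47, 40, 18); AP·d = 1323, |AP|² = 4133, |d|² = 441.
distance² = |AP|² − (AP·d)²/|d|² = 4133 − 1750329/441 = 164, so the distance is 2√41.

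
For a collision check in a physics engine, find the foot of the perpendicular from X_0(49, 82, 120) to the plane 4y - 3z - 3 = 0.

(49, 438/5, 579/5)

n = (0, 4, -3), |n|² = 25, and n·X_0 − 3 = -35.
t = -35/25 = -7/5, so the foot is X_0 − t·n = (49, 82, 120) − (-7/5)·(0, 4, -3) = (49, 438/5, 579/5).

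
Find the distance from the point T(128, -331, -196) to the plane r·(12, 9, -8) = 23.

6

Normal vector n = (12, 9, -8), and n·(128, -331, -196) - 23 = 102.
|n| = √(144 + 81 + 64) = 17, so the distance is |102|/17 = 6.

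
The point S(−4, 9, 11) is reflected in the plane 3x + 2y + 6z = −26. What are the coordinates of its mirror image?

n = (3, 2, 6), |n|² = 49, n·S − (-26) = 98, so t = 98/49 = 2.
Foot F = S − 2·n = (−10, 5, −1); the reflection is 2F − S = (−16, 1, −13).

(-16, 1, -13)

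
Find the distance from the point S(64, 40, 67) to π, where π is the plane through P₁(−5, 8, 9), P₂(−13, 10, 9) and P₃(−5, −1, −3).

23√26/26

P₁P₂ = (−8, 2, 0) and P₁P₃ = (0, −9, −12), so a normal is n = P₁P₂ × P₁P₃ = (−24, −96, 72).
n = (−24, −96, 72); n·P − 0 = -552; |n| = 24√26; distance = 552/(24√26) = 23√26/26.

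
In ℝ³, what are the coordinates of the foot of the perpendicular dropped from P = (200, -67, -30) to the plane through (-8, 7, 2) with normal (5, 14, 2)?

(604/3, -949/15, -442/15)

n = (5, 14, 2), |n|² = 225, and n·P − 62 = -60.
t = -60/225 = -4/15, so the foot is P − t·n = (200, -67, -30) − (-4/15)·(5, 14, 2) = (604/3, -949/15, -442/15).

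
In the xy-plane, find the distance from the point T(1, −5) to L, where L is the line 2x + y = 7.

The normal to the line is n = (2, 1) with |n| = √5.
|n·T − 7| = |-3 − 7| = 10, so the distance is 10/√5 = 2√5.

2√5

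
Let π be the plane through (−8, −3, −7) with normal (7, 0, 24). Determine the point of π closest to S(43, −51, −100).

The perpendicular from S has direction n = (7, 0, 24): r = (43, −51, −100) + μ(7, 0, 24).
Substitute into the plane: n·(S + μn) = -224 gives -2099 + 625μ = -224, so μ = 3.
Foot = (43, −51, −100) + 3·(7, 0, 24) = (64, −51, −28).

(64, -51, -28)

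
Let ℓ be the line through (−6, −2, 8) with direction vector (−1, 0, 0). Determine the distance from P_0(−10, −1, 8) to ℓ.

Direction vector d = (−1, 0, 0).
AP = (−4, 1, 0), and AP × d = (0, 0, 1).
|AP × d|² = 1 and |d|² = 1, so the distance is √1 = 1.

1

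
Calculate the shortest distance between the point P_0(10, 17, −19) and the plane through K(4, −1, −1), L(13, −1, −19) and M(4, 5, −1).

KL = (9, 0, −18) and KM = (0, 6, 0), so a normal is n = KL × KM = (108, 0, 54).
Then n·(10, 17, −19) − 378 = −324.
|n| = √(11664 + 0 + 2916) = 54√5, so the distance is |-324|/(54√5) = 6√5/5.

6√5/5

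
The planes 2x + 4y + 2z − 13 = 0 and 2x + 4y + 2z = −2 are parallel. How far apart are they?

15/(2√6)

With common normal n = (2, 4, 2) (|n| = 2√6), the distance is |13 − (-2)|/|n| = 15/(2√6).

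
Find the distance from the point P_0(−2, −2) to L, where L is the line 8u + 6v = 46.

The normal to the line is n = (8, 6) with |n| = 10.
|n·P_0 − 46| = |-28 − 46| = 74, so the distance is 74/10 = 37/5.

37/5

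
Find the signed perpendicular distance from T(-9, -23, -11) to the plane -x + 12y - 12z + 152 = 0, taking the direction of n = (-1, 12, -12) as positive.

1

n·T − (-152) = 17.
|n| = 17, so the signed distance is 17/17 = 1.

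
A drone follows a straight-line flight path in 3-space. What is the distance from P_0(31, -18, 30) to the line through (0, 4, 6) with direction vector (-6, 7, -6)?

Direction vector d = (-6, 7, -6).
AP = (31, -22, 24); AP·d = -484, |AP|² = 2021, |d|² = 121.
distance² = |AP|² − (AP·d)²/|d|² = 2021 − 234256/121 = 85, so the distance is √85.

√85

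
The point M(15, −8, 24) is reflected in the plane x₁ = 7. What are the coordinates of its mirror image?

(-1, -8, 24)

With n = (1, 0, 0), the signed offset is (n·M − 7)/|n|² = 8/1 = 8.
M' = M − 2t·n = (15, −8, 24) − 16·(1, 0, 0) = (−1, −8, 24).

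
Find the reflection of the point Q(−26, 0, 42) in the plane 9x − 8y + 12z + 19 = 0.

With n = (9, −8, 12), the signed offset is (n·Q − (-19))/|n|² = 289/289 = 1.
Q' = Q − 2t·n = (−26, 0, 42) − 2·(9, −8, 12) = (−44, 16, 18).

(-44, 16, 18)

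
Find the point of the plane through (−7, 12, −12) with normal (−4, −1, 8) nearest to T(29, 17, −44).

n = (−4, −1, 8), |n|² = 81, and n·T − (-80) = -405.
t = -405/81 = -5, so the foot is T − t·n = (29, 17, −44) − (-5)·(−4, −1, 8) = (9, 12, −4).

(9, 12, -4)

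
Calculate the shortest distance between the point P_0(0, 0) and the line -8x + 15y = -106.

d = |(-8)·0 + 15·0 − (-106)| / √(64 + 225) = |106|/17 = 106/17.

106/17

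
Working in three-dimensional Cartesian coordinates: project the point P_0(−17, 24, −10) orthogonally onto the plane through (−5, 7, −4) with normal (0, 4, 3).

n = (0, 4, 3), |n|² = 25, and n·P_0 − 16 = 50.
t = 50/25 = 2, so the foot is P_0 − t·n = (−17, 24, −10) − 2·(0, 4, 3) = (−17, 16, −16).

(-17, 16, -16)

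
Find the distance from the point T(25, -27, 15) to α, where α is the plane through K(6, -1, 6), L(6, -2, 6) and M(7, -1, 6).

9

KL = (0, -1, 0) and KM = (1, 0, 0), so a normal is n = KL × KM = (0, 0, 1).
d = |1·15 − 6| / √(0 + 0 + 1) = |9| / 1 = 9.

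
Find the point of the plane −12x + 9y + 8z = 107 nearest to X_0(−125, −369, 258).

(-2029/17, -6345/17, 4322/17)

n = (−12, 9, 8), |n|² = 289, and n·X_0 − 107 = 136.
t = 136/289 = 8/17, so the foot is X_0 − t·n = (−125, −369, 258) − (8/17)·(−12, 9, 8) = (−2029/17, −6345/17, 4322/17).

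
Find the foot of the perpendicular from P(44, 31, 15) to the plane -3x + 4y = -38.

(238/5, 131/5, 15)

n = (-3, 4, 0), |n|² = 25, and n·P − (-38) = 30.
t = 30/25 = 6/5, so the foot is P − t·n = (44, 31, 15) − (6/5)·(-3, 4, 0) = (238/5, 131/5, 15).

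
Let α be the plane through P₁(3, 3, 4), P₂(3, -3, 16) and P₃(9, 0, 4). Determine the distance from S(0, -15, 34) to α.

3√6/2

P₁P₂ = (0, -6, 12) and P₁P₃ = (6, -3, 0), so a normal is n = P₁P₂ × P₁P₃ = (36, 72, 36).
d = |36·0 + 72·(-15) + 36·34 − 468| / √(1296 + 5184 + 1296) = |-324| / (36√6) = 9/√6.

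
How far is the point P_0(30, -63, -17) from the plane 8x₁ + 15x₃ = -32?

1

n = (8, 0, 15); n·P − (-32) = 17; |n| = 17; distance = 17/17 = 1.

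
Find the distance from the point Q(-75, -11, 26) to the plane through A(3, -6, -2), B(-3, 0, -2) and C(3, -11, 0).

AB = (-6, 6, 0) and AC = (0, -5, 2), so a normal is n = AB × AC = (12, 12, 30).
Then n·(-75, -11, 26) - (-96) = -156.
|n| = √(144 + 144 + 900) = 6√33, so the distance is |-156|/(6√33) = 26/√33.

26/√33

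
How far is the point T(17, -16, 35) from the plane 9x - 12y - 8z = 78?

13/17

Normal vector n = (9, -12, -8), and n·(17, -16, 35) - 78 = -13.
|n| = √(81 + 144 + 64) = 17, so the distance is |-13|/17 = 13/17.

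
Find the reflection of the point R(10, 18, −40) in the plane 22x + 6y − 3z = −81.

With n = (22, 6, −3), the signed offset is (n·R − (-81))/|n|² = 529/529 = 1.
R' = R − 2t·n = (10, 18, −40) − 2·(22, 6, −3) = (−34, 6, −34).

(-34, 6, -34)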